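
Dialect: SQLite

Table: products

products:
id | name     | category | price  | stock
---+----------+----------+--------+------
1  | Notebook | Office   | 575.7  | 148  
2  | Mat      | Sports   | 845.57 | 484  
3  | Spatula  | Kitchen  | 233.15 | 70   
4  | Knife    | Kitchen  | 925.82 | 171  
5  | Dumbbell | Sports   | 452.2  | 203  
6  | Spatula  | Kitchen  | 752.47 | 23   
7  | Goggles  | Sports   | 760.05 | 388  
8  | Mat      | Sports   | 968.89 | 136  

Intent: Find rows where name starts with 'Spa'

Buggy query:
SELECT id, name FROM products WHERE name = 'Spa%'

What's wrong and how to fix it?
Bug: '=' compares the literal string including the % character; pattern matching needs LIKE

Fix: Use LIKE for wildcard pattern matching

Corrected query:
SELECT id, name FROM products WHERE name LIKE 'Spa%'

Result:
id | name   
---+--------
3  | Spatula
6  | Spatula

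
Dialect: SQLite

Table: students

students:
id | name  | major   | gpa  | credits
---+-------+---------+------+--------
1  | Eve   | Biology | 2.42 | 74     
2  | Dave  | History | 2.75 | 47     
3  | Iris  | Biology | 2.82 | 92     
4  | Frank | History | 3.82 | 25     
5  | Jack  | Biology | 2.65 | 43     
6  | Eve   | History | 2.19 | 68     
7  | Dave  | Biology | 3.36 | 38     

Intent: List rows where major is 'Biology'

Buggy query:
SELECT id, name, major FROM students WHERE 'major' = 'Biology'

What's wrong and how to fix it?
Bug: Single quotes denote string literals in SQL; the column name is being compared as a constant string

Fix: Reference the column as major without single quotes

Corrected query:
SELECT id, name, major FROM students WHERE major = 'Biology'

Result:
id | name | major  
---+------+--------
1  | Eve  | Biology
3  | Iris | Biology
5  | Jack | Biology
7  | Dave | Biology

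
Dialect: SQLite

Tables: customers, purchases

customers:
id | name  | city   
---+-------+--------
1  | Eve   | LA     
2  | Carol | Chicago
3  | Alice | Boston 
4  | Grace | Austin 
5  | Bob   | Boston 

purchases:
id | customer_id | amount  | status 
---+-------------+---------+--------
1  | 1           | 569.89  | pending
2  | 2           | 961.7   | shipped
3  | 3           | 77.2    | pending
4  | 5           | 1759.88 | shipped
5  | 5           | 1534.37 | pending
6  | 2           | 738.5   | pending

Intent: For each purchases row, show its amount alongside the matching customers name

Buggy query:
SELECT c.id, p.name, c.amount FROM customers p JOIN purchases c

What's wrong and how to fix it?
Bug: JOIN with no ON clause produces a cartesian product; every purchases row pairs with every customers row

Fix: Add ON c.customer_id = p.id to the JOIN

Corrected query:
SELECT c.id, p.name, c.amount FROM customers p JOIN purchases c ON c.customer_id = p.id

Result:
id | name  | amount 
---+-------+--------
1  | Eve   | 569.89 
2  | Carol | 961.7  
3  | Alice | 77.2   
4  | Bob   | 1759.88
5  | Bob   | 1534.37
6  | Carol | 738.5  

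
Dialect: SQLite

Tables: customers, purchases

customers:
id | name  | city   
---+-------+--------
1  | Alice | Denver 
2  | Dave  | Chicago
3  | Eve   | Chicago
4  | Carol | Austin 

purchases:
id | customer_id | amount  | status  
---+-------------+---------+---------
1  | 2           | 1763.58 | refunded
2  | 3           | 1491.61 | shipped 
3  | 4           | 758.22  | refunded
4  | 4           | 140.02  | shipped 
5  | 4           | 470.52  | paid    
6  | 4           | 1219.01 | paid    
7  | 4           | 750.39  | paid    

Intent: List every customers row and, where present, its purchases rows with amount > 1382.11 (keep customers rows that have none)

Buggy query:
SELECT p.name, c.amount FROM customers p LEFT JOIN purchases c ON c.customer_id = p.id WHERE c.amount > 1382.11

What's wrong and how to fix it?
Bug: Filtering c.amount in WHERE discards the NULL rows produced by LEFT JOIN, turning it into an inner join

Fix: Put 'c.amount > 1382.11' in the JOIN's ON clause instead of WHERE

Corrected query:
SELECT p.name, c.amount FROM customers p LEFT JOIN purchases c ON c.customer_id = p.id AND c.amount > 1382.11

Result:
name  | amount 
------+--------
Alice | NULL   
Dave  | 1763.58
Eve   | 1491.61
Carol | NULL   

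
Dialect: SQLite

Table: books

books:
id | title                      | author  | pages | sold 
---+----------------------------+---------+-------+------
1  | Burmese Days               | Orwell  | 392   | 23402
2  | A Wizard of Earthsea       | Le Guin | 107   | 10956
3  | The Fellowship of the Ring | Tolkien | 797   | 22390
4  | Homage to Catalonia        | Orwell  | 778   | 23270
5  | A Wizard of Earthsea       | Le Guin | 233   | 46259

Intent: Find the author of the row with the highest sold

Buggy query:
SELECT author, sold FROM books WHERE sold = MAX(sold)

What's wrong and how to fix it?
Bug: MAX(sold) is an aggregate and cannot be used directly in WHERE

Fix: Wrap MAX in a scalar subquery so WHERE compares against a single value

Corrected query:
SELECT author, sold FROM books WHERE sold = (SELECT MAX(sold) FROM books)

Result:
author  | sold 
--------+------
Le Guin | 46259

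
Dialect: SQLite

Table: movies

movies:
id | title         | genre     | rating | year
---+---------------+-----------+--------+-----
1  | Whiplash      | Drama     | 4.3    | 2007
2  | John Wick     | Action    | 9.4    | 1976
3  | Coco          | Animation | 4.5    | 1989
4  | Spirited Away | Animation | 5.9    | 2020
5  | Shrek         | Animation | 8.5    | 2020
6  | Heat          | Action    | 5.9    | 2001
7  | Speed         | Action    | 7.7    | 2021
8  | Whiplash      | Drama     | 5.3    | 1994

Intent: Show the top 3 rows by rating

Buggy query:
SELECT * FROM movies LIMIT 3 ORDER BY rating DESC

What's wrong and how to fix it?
Bug: LIMIT must come after ORDER BY

Fix: Swap the clauses: ORDER BY first, then LIMIT

Corrected query:
SELECT * FROM movies ORDER BY rating DESC LIMIT 3

Result:
id | title     | genre     | rating | year
---+-----------+-----------+--------+-----
2  | John Wick | Action    | 9.4    | 1976
5  | Shrek     | Animation | 8.5    | 2020
7  | Speed     | Action    | 7.7    | 2021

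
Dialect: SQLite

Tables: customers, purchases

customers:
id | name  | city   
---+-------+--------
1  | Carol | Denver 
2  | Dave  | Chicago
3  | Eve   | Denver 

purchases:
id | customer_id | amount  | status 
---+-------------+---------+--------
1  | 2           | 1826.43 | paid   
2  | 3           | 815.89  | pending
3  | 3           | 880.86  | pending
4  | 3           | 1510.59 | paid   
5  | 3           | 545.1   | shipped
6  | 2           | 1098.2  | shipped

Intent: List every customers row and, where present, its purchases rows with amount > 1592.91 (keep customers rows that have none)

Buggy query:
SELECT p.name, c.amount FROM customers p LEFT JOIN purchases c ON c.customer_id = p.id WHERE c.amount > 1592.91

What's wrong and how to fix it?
Bug: A WHERE condition on the right-hand table after LEFT JOIN drops unmatched parents

Fix: Move the right-table condition into the ON clause so unmatched parents are kept

Corrected query:
SELECT p.name, c.amount FROM customers p LEFT JOIN purchases c ON c.customer_id = p.id AND c.amount > 1592.91

Result:
name  | amount 
------+--------
Carol | NULL   
Dave  | 1826.43
Eve   | NULL   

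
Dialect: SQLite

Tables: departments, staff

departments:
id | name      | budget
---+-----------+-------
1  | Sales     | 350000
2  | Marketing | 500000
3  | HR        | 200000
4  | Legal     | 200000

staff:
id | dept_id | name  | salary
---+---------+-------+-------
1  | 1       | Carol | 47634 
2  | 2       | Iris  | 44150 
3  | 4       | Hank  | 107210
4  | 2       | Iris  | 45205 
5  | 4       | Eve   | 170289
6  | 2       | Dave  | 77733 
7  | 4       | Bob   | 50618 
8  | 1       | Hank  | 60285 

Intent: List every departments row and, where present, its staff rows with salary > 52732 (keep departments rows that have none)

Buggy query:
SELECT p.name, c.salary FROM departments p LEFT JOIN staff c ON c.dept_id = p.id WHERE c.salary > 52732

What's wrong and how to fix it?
Bug: Filtering c.salary in WHERE discards the NULL rows produced by LEFT JOIN, turning it into an inner join

Fix: Put 'c.salary > 52732' in the JOIN's ON clause instead of WHERE

Corrected query:
SELECT p.name, c.salary FROM departments p LEFT JOIN staff c ON c.dept_id = p.id AND c.salary > 52732

Result:
name      | salary
----------+-------
Sales     | 60285 
Marketing | 77733 
HR        | NULL  
Legal     | 107210
Legal     | 170289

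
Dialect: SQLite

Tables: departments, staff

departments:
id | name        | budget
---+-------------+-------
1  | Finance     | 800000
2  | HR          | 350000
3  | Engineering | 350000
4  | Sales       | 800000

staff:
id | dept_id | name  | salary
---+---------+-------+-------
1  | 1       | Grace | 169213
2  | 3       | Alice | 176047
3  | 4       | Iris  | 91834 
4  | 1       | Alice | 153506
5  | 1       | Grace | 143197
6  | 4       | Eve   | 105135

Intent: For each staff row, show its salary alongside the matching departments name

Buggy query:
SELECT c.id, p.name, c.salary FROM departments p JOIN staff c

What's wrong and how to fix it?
Bug: JOIN with no ON clause produces a cartesian product; every staff row pairs with every departments row

Fix: Add ON c.dept_id = p.id to the JOIN

Corrected query:
SELECT c.id, p.name, c.salary FROM departments p JOIN staff c ON c.dept_id = p.id

Result:
id | name        | salary
---+-------------+-------
1  | Finance     | 169213
2  | Engineering | 176047
3  | Sales       | 91834 
4  | Finance     | 153506
5  | Finance     | 143197
6  | Sales       | 105135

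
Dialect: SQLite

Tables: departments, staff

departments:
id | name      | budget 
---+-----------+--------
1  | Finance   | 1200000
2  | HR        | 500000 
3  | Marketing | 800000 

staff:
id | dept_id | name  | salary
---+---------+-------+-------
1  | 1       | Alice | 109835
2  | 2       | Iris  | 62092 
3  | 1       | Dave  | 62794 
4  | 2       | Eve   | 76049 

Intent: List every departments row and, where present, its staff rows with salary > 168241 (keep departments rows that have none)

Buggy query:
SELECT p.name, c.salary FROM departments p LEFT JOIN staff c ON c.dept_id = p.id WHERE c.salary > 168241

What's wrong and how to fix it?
Bug: Filtering c.salary in WHERE discards the NULL rows produced by LEFT JOIN, turning it into an inner join

Fix: Move the right-table condition into the ON clause so unmatched parents are kept

Corrected query:
SELECT p.name, c.salary FROM departments p LEFT JOIN staff c ON c.dept_id = p.id AND c.salary > 168241

Result:
name      | salary
----------+-------
Finance   | NULL  
HR        | NULL  
Marketing | NULL  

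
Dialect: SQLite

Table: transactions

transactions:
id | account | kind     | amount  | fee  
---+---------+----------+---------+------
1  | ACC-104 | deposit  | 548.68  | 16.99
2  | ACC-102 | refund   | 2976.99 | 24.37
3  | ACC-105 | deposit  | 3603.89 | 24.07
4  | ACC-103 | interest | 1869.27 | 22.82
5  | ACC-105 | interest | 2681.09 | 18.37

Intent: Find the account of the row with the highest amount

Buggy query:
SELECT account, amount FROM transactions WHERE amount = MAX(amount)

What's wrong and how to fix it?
Bug: MAX(amount) is an aggregate and cannot be used directly in WHERE

Fix: Use a subquery: WHERE amount = (SELECT MAX(amount) FROM transactions)

Corrected query:
SELECT account, amount FROM transactions WHERE amount = (SELECT MAX(amount) FROM transactions)

Result:
account | amount 
--------+--------
ACC-105 | 3603.89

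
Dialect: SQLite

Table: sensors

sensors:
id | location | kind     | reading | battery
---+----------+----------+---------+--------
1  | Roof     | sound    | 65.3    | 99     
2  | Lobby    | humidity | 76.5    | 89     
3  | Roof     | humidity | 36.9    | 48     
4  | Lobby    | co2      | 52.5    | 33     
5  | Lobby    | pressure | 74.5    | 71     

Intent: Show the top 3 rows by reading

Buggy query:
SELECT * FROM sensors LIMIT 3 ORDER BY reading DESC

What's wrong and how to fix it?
Bug: LIMIT must come after ORDER BY

Fix: Swap the clauses: ORDER BY first, then LIMIT

Corrected query:
SELECT * FROM sensors ORDER BY reading DESC LIMIT 3

Result:
id | location | kind     | reading | battery
---+----------+----------+---------+--------
2  | Lobby    | humidity | 76.5    | 89     
5  | Lobby    | pressure | 74.5    | 71     
1  | Roof     | sound    | 65.3    | 99     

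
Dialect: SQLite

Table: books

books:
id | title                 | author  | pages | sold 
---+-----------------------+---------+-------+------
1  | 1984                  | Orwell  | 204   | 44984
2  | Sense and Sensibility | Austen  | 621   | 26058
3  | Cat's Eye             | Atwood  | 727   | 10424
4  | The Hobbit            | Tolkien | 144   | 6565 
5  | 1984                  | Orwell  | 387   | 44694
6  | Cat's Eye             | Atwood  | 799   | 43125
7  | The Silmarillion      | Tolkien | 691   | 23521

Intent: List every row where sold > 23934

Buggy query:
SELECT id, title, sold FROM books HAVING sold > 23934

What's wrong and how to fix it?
Bug: HAVING filters the output of aggregation, but this query has no GROUP BY and no aggregate functions, so SQLite rejects it (HAVING clause on a non-aggregate query); the condition here is per row

Fix: Use WHERE for row-level filtering

Corrected query:
SELECT id, title, sold FROM books WHERE sold > 23934

Result:
id | title                 | sold 
---+-----------------------+------
1  | 1984                  | 44984
2  | Sense and Sensibility | 26058
5  | 1984                  | 44694
6  | Cat's Eye             | 43125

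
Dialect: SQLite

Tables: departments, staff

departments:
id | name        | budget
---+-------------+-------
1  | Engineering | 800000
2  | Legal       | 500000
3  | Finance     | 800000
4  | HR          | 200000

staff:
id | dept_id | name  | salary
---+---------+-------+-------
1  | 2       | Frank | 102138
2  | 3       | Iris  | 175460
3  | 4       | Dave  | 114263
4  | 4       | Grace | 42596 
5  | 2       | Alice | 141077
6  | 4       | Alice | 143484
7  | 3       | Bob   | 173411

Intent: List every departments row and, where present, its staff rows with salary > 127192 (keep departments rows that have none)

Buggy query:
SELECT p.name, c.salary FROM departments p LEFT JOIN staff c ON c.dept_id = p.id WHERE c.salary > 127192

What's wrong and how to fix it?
Bug: A WHERE condition on the right-hand table after LEFT JOIN drops unmatched parents

Fix: Move the right-table condition into the ON clause so unmatched parents are kept

Corrected query:
SELECT p.name, c.salary FROM departments p LEFT JOIN staff c ON c.dept_id = p.id AND c.salary > 127192

Result:
name        | salary
------------+-------
Engineering | NULL  
Legal       | 141077
Finance     | 173411
Finance     | 175460
HR          | 143484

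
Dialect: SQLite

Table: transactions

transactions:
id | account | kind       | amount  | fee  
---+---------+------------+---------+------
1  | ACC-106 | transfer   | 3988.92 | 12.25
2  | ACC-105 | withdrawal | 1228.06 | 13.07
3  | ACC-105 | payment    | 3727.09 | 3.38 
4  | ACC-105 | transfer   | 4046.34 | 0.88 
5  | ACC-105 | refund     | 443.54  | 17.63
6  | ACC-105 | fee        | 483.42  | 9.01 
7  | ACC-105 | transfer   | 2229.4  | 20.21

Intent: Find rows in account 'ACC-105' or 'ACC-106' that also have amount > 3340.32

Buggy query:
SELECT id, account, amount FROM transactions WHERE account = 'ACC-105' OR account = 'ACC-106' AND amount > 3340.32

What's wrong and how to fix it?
Bug: AND binds tighter than OR, so this parses as account = 'ACC-105' OR (account = 'ACC-106' AND amount > 3340.32)

Fix: Add parentheses around the OR so the AND applies to both alternatives

Corrected query:
SELECT id, account, amount FROM transactions WHERE (account = 'ACC-105' OR account = 'ACC-106') AND amount > 3340.32

Result:
id | account | amount 
---+---------+--------
1  | ACC-106 | 3988.92
3  | ACC-105 | 3727.09
4  | ACC-105 | 4046.34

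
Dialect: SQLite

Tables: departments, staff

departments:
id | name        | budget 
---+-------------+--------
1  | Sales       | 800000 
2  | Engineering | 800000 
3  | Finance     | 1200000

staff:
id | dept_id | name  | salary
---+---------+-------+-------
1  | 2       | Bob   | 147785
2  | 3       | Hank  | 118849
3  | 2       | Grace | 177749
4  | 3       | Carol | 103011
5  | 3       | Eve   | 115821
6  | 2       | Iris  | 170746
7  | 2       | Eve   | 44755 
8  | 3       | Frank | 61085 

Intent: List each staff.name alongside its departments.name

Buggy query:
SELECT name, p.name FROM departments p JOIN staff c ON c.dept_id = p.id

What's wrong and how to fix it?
Bug: 'name' exists in both joined tables, so the database can't tell which one is meant

Fix: Qualify the column with its table alias (c.name)

Corrected query:
SELECT c.name, p.name FROM departments p JOIN staff c ON c.dept_id = p.id

Result:
name  | name       
------+------------
Bob   | Engineering
Hank  | Finance    
Grace | Engineering
Carol | Finance    
Eve   | Finance    
Iris  | Engineering
Eve   | Engineering
Frank | Finance    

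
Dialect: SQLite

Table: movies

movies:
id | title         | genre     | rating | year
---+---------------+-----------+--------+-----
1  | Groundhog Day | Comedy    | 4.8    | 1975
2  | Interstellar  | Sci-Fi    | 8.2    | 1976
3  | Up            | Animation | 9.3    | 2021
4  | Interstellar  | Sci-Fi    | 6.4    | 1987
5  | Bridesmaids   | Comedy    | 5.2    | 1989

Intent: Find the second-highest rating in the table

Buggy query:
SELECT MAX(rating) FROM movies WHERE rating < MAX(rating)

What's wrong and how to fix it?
Bug: The inner MAX is an aggregate inside WHERE, which is not allowed

Fix: Compute the overall MAX in a subquery, then take MAX of rows below it

Corrected query:
SELECT MAX(rating) FROM movies WHERE rating < (SELECT MAX(rating) FROM movies)

Result:
MAX(rating)
-----------
8.2        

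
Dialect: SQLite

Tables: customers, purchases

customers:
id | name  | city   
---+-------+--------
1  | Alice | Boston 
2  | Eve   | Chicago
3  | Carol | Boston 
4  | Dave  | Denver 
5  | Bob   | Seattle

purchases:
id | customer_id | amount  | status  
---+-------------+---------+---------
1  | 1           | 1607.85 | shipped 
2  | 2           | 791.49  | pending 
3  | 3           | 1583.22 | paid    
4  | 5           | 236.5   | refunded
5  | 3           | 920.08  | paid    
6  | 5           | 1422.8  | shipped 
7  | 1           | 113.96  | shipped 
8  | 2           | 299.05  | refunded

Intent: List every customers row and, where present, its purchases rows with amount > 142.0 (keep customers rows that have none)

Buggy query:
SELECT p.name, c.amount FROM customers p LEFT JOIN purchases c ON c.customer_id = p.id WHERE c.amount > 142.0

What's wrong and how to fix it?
Bug: Filtering c.amount in WHERE discards the NULL rows produced by LEFT JOIN, turning it into an inner join

Fix: Put 'c.amount > 142.0' in the JOIN's ON clause instead of WHERE

Corrected query:
SELECT p.name, c.amount FROM customers p LEFT JOIN purchases c ON c.customer_id = p.id AND c.amount > 142.0

Result:
name  | amount 
------+--------
Alice | 1607.85
Eve   | 299.05 
Eve   | 791.49 
Carol | 920.08 
Carol | 1583.22
Dave  | NULL   
Bob   | 236.5  
Bob   | 1422.8 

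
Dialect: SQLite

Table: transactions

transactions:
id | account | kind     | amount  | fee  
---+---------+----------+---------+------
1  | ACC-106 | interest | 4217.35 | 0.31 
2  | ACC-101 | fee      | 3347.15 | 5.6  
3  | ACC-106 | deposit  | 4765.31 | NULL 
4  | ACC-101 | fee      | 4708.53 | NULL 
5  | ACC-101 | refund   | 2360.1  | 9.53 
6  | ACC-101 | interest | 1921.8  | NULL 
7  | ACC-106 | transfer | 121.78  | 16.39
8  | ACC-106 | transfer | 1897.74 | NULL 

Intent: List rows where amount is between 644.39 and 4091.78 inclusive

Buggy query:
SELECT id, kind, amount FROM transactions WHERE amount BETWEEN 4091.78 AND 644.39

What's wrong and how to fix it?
Bug: BETWEEN expects the lower bound first; with 4091.78 AND 644.39 the range is empty

Fix: Swap the bounds so the smaller value comes first

Corrected query:
SELECT id, kind, amount FROM transactions WHERE amount BETWEEN 644.39 AND 4091.78

Result:
id | kind     | amount 
---+----------+--------
2  | fee      | 3347.15
5  | refund   | 2360.1 
6  | interest | 1921.8 
8  | transfer | 1897.74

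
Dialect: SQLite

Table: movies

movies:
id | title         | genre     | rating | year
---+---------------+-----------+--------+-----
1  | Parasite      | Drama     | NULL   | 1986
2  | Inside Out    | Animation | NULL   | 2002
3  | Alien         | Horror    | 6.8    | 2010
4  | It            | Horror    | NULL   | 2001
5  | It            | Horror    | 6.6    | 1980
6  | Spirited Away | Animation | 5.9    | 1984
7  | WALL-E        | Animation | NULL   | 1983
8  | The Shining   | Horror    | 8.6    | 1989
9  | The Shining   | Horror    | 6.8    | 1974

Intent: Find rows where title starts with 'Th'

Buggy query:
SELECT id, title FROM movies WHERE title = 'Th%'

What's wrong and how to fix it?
Bug: '=' compares the literal string including the % character; pattern matching needs LIKE

Fix: Replace '=' with LIKE so 'Th%' is treated as a pattern

Corrected query:
SELECT id, title FROM movies WHERE title LIKE 'Th%'

Result:
id | title      
---+------------
8  | The Shining
9  | The Shining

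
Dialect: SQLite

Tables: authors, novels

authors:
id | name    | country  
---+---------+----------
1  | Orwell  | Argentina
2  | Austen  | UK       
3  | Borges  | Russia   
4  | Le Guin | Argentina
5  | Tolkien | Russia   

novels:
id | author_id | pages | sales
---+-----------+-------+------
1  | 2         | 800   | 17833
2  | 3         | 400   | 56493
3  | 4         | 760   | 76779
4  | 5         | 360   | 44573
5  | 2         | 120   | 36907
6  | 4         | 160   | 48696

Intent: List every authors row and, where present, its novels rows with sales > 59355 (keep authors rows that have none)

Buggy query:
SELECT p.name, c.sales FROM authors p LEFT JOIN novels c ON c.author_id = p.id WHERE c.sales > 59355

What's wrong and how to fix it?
Bug: A WHERE condition on the right-hand table after LEFT JOIN drops unmatched parents

Fix: Move the right-table condition into the ON clause so unmatched parents are kept

Corrected query:
SELECT p.name, c.sales FROM authors p LEFT JOIN novels c ON c.author_id = p.id AND c.sales > 59355

Result:
name    | sales
--------+------
Orwell  | NULL 
Austen  | NULL 
Borges  | NULL 
Le Guin | 76779
Tolkien | NULL 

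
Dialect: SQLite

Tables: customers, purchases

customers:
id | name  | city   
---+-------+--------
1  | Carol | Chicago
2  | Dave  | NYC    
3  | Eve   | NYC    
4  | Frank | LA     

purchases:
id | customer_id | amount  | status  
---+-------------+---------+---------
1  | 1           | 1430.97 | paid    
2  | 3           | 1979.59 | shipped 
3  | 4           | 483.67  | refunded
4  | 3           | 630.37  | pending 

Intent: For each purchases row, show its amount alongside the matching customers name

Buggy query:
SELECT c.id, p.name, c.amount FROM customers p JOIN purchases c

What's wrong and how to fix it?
Bug: Missing join condition: each purchases row is matched to all customers rows instead of just its own

Fix: Specify the join condition linking the foreign key to the parent id

Corrected query:
SELECT c.id, p.name, c.amount FROM customers p JOIN purchases c ON c.customer_id = p.id

Result:
id | name  | amount 
---+-------+--------
1  | Carol | 1430.97
2  | Eve   | 1979.59
3  | Frank | 483.67 
4  | Eve   | 630.37 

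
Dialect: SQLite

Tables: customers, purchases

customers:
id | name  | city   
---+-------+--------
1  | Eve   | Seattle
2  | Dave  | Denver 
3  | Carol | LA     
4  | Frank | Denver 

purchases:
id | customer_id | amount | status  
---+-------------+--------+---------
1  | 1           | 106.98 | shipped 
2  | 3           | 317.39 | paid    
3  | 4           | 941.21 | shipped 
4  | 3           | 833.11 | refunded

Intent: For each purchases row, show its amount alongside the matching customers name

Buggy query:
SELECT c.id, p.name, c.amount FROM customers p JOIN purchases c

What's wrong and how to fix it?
Bug: JOIN with no ON clause produces a cartesian product; every purchases row pairs with every customers row

Fix: Specify the join condition linking the foreign key to the parent id

Corrected query:
SELECT c.id, p.name, c.amount FROM customers p JOIN purchases c ON c.customer_id = p.id

Result:
id | name  | amount
---+-------+-------
1  | Eve   | 106.98
2  | Carol | 317.39
3  | Frank | 941.21
4  | Carol | 833.11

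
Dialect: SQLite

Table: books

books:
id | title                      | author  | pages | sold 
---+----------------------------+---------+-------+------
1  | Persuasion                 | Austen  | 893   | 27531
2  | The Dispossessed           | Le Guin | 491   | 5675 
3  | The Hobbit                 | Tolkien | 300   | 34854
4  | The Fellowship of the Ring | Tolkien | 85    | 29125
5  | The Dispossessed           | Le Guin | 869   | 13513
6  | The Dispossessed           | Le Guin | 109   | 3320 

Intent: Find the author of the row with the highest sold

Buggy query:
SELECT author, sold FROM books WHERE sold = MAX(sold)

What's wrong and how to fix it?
Bug: WHERE is evaluated per row; an aggregate over the whole table isn't defined there

Fix: Wrap MAX in a scalar subquery so WHERE compares against a single value

Corrected query:
SELECT author, sold FROM books WHERE sold = (SELECT MAX(sold) FROM books)

Result:
author  | sold 
--------+------
Tolkien | 34854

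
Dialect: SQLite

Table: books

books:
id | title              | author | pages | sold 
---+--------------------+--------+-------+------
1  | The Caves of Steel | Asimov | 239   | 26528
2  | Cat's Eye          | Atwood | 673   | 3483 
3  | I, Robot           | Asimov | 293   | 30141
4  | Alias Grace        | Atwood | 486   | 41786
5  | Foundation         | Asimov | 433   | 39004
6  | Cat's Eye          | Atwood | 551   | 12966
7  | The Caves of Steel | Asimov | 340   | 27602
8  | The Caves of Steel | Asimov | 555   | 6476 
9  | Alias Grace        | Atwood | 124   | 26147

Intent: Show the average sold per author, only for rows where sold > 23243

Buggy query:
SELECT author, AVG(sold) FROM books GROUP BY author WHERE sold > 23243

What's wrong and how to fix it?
Bug: WHERE cannot follow GROUP BY

Fix: Place WHERE between FROM and GROUP BY

Corrected query:
SELECT author, AVG(sold) FROM books WHERE sold > 23243 GROUP BY author

Result:
author | AVG(sold)
-------+----------
Asimov | 30818.75 
Atwood | 33966.5  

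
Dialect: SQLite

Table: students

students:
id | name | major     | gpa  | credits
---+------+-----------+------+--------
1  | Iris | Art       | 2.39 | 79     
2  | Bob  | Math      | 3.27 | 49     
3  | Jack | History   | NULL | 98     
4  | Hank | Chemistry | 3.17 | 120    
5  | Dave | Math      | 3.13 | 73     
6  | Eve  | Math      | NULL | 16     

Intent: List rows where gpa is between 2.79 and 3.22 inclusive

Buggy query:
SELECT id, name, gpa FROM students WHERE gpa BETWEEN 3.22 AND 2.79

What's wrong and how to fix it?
Bug: The bounds are reversed; BETWEEN a AND b requires a <= b to match anything

Fix: Write BETWEEN 2.79 AND 3.22

Corrected query:
SELECT id, name, gpa FROM students WHERE gpa BETWEEN 2.79 AND 3.22

Result:
id | name | gpa 
---+------+-----
4  | Hank | 3.17
5  | Dave | 3.13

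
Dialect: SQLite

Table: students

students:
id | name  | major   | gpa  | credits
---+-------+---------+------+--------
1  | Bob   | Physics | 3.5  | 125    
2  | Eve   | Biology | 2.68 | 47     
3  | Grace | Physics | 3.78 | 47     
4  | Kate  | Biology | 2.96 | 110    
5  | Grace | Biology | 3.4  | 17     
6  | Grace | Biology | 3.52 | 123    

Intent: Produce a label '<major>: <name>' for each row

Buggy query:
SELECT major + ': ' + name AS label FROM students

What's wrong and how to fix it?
Bug: '+' is numeric addition; on text columns SQLite converts them to 0 instead of concatenating

Fix: Use the || operator for string concatenation

Corrected query:
SELECT major || ': ' || name AS label FROM students

Result:
label         
--------------
Physics: Bob  
Biology: Eve  
Physics: Grace
Biology: Kate 
Biology: Grace
Biology: Grace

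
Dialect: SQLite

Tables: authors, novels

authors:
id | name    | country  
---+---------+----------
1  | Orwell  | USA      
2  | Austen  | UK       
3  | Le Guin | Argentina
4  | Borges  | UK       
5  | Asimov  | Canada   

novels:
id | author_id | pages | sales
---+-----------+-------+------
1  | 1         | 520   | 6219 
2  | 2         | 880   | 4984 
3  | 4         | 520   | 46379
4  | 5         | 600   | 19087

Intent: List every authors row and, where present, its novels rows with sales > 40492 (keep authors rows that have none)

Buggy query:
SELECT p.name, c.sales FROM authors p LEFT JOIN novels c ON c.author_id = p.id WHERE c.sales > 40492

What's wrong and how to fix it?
Bug: A WHERE condition on the right-hand table after LEFT JOIN drops unmatched parents

Fix: Put 'c.sales > 40492' in the JOIN's ON clause instead of WHERE

Corrected query:
SELECT p.name, c.sales FROM authors p LEFT JOIN novels c ON c.author_id = p.id AND c.sales > 40492

Result:
name    | sales
--------+------
Orwell  | NULL 
Austen  | NULL 
Le Guin | NULL 
Borges  | 46379
Asimov  | NULL 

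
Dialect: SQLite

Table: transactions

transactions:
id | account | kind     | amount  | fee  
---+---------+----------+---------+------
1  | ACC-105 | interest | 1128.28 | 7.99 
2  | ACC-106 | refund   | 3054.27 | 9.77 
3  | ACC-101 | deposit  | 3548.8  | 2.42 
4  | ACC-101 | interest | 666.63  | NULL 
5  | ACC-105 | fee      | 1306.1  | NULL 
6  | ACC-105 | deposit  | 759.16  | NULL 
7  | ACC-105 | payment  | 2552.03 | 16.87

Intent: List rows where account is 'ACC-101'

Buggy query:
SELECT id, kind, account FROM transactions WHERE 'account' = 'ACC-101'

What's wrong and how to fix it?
Bug: 'account' in single quotes is a string literal, not the column; the comparison is literal-vs-literal and never true

Fix: Reference the column as account without single quotes

Corrected query:
SELECT id, kind, account FROM transactions WHERE account = 'ACC-101'

Result:
id | kind     | account
---+----------+--------
3  | deposit  | ACC-101
4  | interest | ACC-101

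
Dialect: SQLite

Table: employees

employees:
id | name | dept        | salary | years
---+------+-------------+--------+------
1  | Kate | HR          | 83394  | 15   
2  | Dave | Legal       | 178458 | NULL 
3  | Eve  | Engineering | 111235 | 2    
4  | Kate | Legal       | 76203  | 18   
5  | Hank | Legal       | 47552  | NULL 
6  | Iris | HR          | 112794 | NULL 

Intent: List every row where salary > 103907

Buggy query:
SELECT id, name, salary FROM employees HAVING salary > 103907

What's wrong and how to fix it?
Bug: HAVING filters the output of aggregation, but this query has no GROUP BY and no aggregate functions, so SQLite rejects it (HAVING clause on a non-aggregate query); the condition here is per row

Fix: Use WHERE for row-level filtering

Corrected query:
SELECT id, name, salary FROM employees WHERE salary > 103907

Result:
id | name | salary
---+------+-------
2  | Dave | 178458
3  | Eve  | 111235
6  | Iris | 112794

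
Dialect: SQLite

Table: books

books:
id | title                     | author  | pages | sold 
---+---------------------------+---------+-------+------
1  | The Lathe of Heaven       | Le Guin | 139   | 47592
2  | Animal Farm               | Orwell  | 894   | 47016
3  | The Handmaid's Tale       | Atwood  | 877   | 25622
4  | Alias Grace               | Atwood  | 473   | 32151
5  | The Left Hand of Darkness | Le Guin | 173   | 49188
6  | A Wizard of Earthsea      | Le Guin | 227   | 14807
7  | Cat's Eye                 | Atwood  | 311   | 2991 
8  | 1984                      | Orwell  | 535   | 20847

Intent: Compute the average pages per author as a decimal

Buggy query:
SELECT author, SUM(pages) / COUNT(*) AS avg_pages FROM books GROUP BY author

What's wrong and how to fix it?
Bug: SUM(pages) and COUNT(*) are both integers; the division truncates the fractional part

Fix: Cast one side to REAL so the division keeps the fractional part

Corrected query:
SELECT author, SUM(pages) * 1.0 / COUNT(*) AS avg_pages FROM books GROUP BY author

Result:
author  | avg_pages 
--------+-----------
Atwood  | 553.666667
Le Guin | 179.666667
Orwell  | 714.5     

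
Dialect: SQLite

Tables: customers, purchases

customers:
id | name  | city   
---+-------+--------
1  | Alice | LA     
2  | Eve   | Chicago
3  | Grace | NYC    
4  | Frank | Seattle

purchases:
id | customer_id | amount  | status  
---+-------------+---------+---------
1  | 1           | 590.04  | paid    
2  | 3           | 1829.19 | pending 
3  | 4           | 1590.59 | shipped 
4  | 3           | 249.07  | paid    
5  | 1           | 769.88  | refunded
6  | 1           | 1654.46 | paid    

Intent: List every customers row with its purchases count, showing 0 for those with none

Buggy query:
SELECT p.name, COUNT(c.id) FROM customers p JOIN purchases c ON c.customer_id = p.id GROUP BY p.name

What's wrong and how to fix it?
Bug: An inner join excludes parents with zero children

Fix: Switch to LEFT JOIN to retain unmatched parent rows

Corrected query:
SELECT p.name, COUNT(c.id) FROM customers p LEFT JOIN purchases c ON c.customer_id = p.id GROUP BY p.name

Result:
name  | COUNT(c.id)
------+------------
Alice | 3          
Eve   | 0          
Frank | 1          
Grace | 2          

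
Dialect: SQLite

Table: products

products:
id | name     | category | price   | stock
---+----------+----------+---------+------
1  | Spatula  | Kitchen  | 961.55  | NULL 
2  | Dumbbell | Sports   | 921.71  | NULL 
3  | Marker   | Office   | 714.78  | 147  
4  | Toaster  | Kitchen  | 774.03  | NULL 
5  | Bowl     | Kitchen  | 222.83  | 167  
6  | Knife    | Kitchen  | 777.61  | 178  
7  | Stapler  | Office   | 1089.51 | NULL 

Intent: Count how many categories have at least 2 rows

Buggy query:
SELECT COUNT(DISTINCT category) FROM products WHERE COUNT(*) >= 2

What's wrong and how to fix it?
Bug: COUNT(*) cannot appear in WHERE; the per-group count doesn't exist yet

Fix: Use a subquery that GROUPs and filters with HAVING, then count its rows

Corrected query:
SELECT COUNT(*) FROM (SELECT category FROM products GROUP BY category HAVING COUNT(*) >= 2)

Result:
COUNT(*)
--------
2       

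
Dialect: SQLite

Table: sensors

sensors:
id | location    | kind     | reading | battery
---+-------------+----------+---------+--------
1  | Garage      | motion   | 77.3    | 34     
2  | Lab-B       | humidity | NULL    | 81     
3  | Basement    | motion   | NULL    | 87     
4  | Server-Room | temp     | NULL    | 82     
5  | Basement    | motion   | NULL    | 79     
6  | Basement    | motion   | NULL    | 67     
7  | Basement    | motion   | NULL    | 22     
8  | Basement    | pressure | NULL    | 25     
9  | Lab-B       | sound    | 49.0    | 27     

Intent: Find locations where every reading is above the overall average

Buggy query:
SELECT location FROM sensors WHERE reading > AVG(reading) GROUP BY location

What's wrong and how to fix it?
Bug: AVG() is an aggregate; it can't sit directly in WHERE

Fix: Use a subquery for AVG and a HAVING MIN(...) filter so the condition holds for every row in the group

Corrected query:
SELECT location FROM sensors GROUP BY location HAVING MIN(reading) > (SELECT AVG(reading) FROM sensors)

Result:
location
--------
Garage  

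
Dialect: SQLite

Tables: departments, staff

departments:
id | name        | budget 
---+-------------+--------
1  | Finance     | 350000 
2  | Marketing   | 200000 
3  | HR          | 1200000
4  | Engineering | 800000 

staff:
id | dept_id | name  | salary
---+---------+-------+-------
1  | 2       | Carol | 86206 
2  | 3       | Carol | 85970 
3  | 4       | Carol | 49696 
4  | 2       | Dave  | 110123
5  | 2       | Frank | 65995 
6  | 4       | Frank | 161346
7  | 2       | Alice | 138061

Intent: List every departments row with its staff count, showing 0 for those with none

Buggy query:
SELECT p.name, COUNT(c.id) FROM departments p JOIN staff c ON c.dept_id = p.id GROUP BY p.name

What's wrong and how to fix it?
Bug: INNER JOIN drops departments rows that have no matching staff rows

Fix: Use LEFT JOIN so parents without children still appear (COUNT(c.id) gives 0)

Corrected query:
SELECT p.name, COUNT(c.id) FROM departments p LEFT JOIN staff c ON c.dept_id = p.id GROUP BY p.name

Result:
name        | COUNT(c.id)
------------+------------
Engineering | 2          
Finance     | 0          
HR          | 1          
Marketing   | 4          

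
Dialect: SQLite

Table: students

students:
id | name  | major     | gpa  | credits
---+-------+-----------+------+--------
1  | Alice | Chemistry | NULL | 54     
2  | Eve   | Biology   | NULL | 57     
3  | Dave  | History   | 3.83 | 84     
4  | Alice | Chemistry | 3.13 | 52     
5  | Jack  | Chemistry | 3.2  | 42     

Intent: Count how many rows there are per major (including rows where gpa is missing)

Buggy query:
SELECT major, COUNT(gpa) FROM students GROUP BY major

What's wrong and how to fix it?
Bug: COUNT(gpa) skips NULLs, so groups with missing gpa are undercounted

Fix: Replace COUNT(gpa) with COUNT(*)

Corrected query:
SELECT major, COUNT(*) FROM students GROUP BY major

Result:
major     | COUNT(*)
----------+---------
Biology   | 1       
Chemistry | 3       
History   | 1       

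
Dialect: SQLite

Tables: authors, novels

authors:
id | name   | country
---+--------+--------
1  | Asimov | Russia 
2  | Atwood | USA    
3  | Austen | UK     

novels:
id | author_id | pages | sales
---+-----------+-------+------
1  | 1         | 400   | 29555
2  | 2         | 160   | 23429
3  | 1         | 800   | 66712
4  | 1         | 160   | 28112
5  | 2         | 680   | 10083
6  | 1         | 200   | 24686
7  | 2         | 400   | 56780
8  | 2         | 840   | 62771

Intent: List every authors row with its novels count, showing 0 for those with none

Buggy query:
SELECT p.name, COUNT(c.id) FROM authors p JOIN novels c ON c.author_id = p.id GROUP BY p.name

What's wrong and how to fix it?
Bug: INNER JOIN drops authors rows that have no matching novels rows

Fix: Use LEFT JOIN so parents without children still appear (COUNT(c.id) gives 0)

Corrected query:
SELECT p.name, COUNT(c.id) FROM authors p LEFT JOIN novels c ON c.author_id = p.id GROUP BY p.name

Result:
name   | COUNT(c.id)
-------+------------
Asimov | 4          
Atwood | 4          
Austen | 0          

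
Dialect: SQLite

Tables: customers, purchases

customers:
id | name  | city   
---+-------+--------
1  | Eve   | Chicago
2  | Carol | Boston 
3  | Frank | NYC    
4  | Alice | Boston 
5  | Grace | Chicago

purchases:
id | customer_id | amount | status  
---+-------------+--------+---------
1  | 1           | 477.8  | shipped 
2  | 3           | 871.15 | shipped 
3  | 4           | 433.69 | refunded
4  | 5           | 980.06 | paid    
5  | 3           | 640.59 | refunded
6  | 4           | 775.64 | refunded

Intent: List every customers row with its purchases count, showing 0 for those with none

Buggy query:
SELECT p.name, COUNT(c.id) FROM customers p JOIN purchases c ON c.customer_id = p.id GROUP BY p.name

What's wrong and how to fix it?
Bug: An inner join excludes parents with zero children

Fix: Use LEFT JOIN so parents without children still appear (COUNT(c.id) gives 0)

Corrected query:
SELECT p.name, COUNT(c.id) FROM customers p LEFT JOIN purchases c ON c.customer_id = p.id GROUP BY p.name

Result:
name  | COUNT(c.id)
------+------------
Alice | 2          
Carol | 0          
Eve   | 1          
Frank | 2          
Grace | 1          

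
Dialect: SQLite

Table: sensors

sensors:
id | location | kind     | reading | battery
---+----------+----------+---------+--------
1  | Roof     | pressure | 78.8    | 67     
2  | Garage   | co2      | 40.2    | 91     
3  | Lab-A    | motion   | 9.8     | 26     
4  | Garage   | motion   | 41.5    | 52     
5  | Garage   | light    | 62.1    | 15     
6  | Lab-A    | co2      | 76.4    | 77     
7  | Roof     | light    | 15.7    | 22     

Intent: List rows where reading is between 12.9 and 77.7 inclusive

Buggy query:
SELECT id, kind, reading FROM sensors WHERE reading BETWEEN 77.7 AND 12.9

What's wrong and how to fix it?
Bug: BETWEEN expects the lower bound first; with 77.7 AND 12.9 the range is empty

Fix: Swap the bounds so the smaller value comes first

Corrected query:
SELECT id, kind, reading FROM sensors WHERE reading BETWEEN 12.9 AND 77.7

Result:
id | kind   | reading
---+--------+--------
2  | co2    | 40.2   
4  | motion | 41.5   
5  | light  | 62.1   
6  | co2    | 76.4   
7  | light  | 15.7   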